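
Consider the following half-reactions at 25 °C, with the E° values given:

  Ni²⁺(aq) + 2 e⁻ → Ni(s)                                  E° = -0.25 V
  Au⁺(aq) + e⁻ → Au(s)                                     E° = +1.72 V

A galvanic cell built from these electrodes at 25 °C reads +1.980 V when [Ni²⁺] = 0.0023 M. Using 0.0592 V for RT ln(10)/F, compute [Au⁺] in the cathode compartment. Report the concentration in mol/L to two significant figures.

Au⁺/Au is the cathode, Ni²⁺/Ni the anode: E°cell = +1.97 V, n = 2.
Overall reaction: 2 Au⁺(aq) + Ni(s) → 2 Au(s) + Ni²⁺(aq); Q = [Ni²⁺]^1/[Au⁺]^2.
From E = E° − (0.0592/n) log Q: log Q = (E° − E)·n/0.0592 = (+1.97 − (+1.980))·2/0.0592 = -0.3378.
So 2·log[Au⁺] = 1·log(0.0023) − log Q = -2.6383 − (-0.3378) = -2.3005; log[Au⁺] = -2.3005 / 2 = -1.1502; [Au⁺] = 10^(-1.1502) ≈ 0.071 M.

0.071 M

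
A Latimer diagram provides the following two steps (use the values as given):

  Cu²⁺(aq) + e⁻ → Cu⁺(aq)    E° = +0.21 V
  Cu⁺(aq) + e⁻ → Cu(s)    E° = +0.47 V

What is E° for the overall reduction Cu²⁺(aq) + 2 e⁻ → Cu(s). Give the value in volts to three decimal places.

+0.340 V

Adding the free-energy changes (−nFE°) of the two steps gives −n₃FE°₃ = −n₁FE°₁ − n₂FE°₂.
E°₃ = (1×+0.21 + 1×+0.47) / 2 = (+0.680) / 2 = +0.340 V.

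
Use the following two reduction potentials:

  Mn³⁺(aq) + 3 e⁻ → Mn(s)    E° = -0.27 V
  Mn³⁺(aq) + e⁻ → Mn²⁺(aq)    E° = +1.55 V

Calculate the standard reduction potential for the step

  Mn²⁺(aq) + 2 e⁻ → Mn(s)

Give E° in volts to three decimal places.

Sequential free energies add, so n₃E°₃ = n₁E°₁ + n₂E°₂.
With n₃ = 3, and the known step contributing 1×(+1.55) V, the unknown satisfies 2·E° = 3×(-0.27) − 1×(+1.55) = -2.360.
E° = -2.360 / 2 = -1.180 V.

-1.180 V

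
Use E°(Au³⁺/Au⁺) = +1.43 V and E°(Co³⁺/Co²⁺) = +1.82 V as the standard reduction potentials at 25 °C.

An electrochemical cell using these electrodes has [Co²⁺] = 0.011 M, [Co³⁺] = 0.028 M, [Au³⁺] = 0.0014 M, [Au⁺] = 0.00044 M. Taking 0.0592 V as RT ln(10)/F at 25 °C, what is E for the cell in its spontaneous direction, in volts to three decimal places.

+0.399 V

Co³⁺/Co²⁺ is the cathode (higher E°), Au³⁺/Au⁺ the anode: E°cell = +1.82 − (+1.43) = +0.39 V, n = 2.
Overall: 2 Co³⁺(aq) + Au⁺(aq) → 2 Co²⁺(aq) + Au³⁺(aq)
Q = [Co²⁺]^2·[Au³⁺] / ([Co³⁺]^2·[Au⁺]); log Q = -0.309.
E = E° − (0.0592/n) log Q = +0.39 − (0.0592/2)(-0.309) = +0.399 V.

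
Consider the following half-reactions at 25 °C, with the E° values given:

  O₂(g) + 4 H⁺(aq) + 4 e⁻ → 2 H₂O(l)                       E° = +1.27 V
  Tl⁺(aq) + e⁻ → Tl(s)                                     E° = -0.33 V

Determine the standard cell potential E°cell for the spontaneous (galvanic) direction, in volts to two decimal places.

The O₂/H₂O couple has the higher reduction potential, so it is the cathode; Tl⁺/Tl is oxidised at the anode.
E°cell = E°(cathode) − E°(anode) = (+1.27) − (-0.33) = +1.60 V.

+1.60 V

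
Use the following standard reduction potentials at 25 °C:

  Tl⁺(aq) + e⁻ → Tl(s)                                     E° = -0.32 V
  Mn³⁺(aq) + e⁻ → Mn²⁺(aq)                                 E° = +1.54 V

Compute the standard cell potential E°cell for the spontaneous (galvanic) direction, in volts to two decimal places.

The Mn³⁺/Mn²⁺ couple has the higher reduction potential, so it is the cathode; Tl⁺/Tl is oxidised at the anode.
E°cell = E°(cathode) − E°(anode) = (+1.54) − (-0.32) = +1.86 V.

+1.86 V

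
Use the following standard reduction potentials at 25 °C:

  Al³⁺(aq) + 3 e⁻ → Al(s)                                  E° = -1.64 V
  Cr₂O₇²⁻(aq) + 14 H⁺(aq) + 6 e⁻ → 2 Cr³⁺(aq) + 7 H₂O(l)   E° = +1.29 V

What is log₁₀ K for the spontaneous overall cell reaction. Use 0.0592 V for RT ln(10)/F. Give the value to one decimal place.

297.0

Cathode: Cr₂O₇²⁻/Cr³⁺; anode: Al³⁺/Al. E°cell = +2.93 V, n = 6.
log K = nE°cell / 0.0592 = (6)(+2.93) / 0.0592 = 297.0.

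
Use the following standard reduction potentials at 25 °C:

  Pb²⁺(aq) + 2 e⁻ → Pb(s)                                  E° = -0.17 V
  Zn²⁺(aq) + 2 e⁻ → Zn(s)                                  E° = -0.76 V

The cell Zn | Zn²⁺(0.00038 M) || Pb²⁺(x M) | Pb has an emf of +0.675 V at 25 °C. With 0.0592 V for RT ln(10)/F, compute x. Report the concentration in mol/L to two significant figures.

0.28 M

Pb²⁺/Pb is the cathode, Zn²⁺/Zn the anode: E°cell = +0.59 V, n = 2.
Overall reaction: Pb²⁺(aq) + Zn(s) → Pb(s) + Zn²⁺(aq); Q = [Zn²⁺]^1/[Pb²⁺]^1.
From E = E° − (0.0592/n) log Q: log Q = (E° − E)·n/0.0592 = (+0.59 − (+0.675))·2/0.0592 = -2.8716.
So 1·log[Pb²⁺] = 1·log(0.00038) − log Q = -3.4202 − (-2.8716) = -0.5486; [Pb²⁺] = 10^(-0.5486) ≈ 0.28 M.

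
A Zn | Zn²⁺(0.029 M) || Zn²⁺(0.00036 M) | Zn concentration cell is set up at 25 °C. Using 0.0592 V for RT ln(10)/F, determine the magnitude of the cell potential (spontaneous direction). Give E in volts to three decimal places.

For a concentration cell E°cell = 0. The 0.029 M side is the cathode (reduction is favoured where [Zn²⁺] is higher).
With n = 2, E = −(0.0592/2) log([Zn²⁺]ₐₙ/[Zn²⁺]꜀ₐₜ) = −(0.0592/2) log(0.00036/0.029) = −(0.0592/2)(-1.906) = +0.056 V.

+0.056 V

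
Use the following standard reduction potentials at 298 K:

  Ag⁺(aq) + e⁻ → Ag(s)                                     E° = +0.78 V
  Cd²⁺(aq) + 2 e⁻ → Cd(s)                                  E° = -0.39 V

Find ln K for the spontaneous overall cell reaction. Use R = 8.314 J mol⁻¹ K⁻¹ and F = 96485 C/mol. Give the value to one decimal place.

Cathode: Ag⁺/Ag; anode: Cd²⁺/Cd. E°cell = (+0.78) − (-0.39) = +1.17 V, with n = 2.
ΔG° = −nFE° = −RT ln K, so ln K = nFE°/(RT) = (2)(96485)(+1.17) / ((8.314)(298)) = 91.127.

91.1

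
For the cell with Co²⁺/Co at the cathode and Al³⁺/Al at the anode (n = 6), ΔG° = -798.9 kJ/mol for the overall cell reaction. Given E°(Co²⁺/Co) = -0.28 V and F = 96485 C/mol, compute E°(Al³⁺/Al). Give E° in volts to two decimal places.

E°cell = −ΔG°/(nF) = −(-798.9×10³)/((6)(96485)) = +1.380 V.
Since Co²⁺/Co is the cathode and Al³⁺/Al the anode, E°cell = E°(Co²⁺/Co) − E°(Al³⁺/Al).
So E°(Al³⁺/Al) = E°(Co²⁺/Co) − E°cell = (-0.28) − (+1.380) = -1.66 V.

-1.66 V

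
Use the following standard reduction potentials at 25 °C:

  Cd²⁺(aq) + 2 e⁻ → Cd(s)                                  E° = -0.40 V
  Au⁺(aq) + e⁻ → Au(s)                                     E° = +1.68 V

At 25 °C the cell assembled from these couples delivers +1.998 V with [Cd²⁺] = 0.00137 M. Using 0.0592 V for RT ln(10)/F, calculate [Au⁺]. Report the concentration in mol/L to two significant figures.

0.0015 M

Au⁺/Au is the cathode, Cd²⁺/Cd the anode: E°cell = +2.08 V, n = 2.
Overall reaction: 2 Au⁺(aq) + Cd(s) → 2 Au(s) + Cd²⁺(aq); Q = [Cd²⁺]^1/[Au⁺]^2.
From E = E° − (0.0592/n) log Q: log Q = (E° − E)·n/0.0592 = (+2.08 − (+1.998))·2/0.0592 = 2.7703.
So 2·log[Au⁺] = 1·log(0.00137) − log Q = -2.8633 − (2.7703) = -5.6336; log[Au⁺] = -5.6336 / 2 = -2.8168; [Au⁺] = 10^(-2.8168) ≈ 0.0015 M.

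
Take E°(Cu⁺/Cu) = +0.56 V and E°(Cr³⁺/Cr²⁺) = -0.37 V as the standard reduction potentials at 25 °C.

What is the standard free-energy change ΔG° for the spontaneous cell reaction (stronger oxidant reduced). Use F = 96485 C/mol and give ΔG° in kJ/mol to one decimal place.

Cu⁺/Cu (E° = +0.56 V) is the cathode; Cr³⁺/Cr²⁺ (E° = -0.37 V) is the anode, so E°cell = +0.93 V.
Balancing electrons gives n = 1 (lcm of 1 and 1).
ΔG° = −nFE° = −(1)(96485)(+0.93) = -89,731 J = -89.7 kJ/mol.

-89.7 kJ/mol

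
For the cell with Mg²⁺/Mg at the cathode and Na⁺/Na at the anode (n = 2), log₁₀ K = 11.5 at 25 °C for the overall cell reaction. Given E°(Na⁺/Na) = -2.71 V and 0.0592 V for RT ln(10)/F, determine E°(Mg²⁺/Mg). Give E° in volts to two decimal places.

-2.37 V

E°cell = (0.0592/n)·log K = (0.0592/2)(11.5) = +0.340 V.
Since Mg²⁺/Mg is the cathode and Na⁺/Na the anode, E°cell = E°(Mg²⁺/Mg) − E°(Na⁺/Na).
So E°(Mg²⁺/Mg) = E°cell + E°(Na⁺/Na) = +0.340 + (-2.71) = -2.37 V.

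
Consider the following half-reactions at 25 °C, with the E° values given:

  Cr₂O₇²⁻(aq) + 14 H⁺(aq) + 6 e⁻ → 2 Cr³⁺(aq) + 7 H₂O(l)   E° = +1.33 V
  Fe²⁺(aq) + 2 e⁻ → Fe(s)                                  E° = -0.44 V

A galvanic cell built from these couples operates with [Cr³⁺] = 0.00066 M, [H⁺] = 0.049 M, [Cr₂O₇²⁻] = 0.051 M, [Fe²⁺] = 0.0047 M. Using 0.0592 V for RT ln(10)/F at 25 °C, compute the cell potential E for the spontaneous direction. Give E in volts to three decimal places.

Cr₂O₇²⁻/Cr³⁺ is the cathode (higher E°), Fe²⁺/Fe the anode: E°cell = +1.33 − (-0.44) = +1.77 V, n = 6.
Overall: Cr₂O₇²⁻(aq) + 14 H⁺(aq) + 3 Fe(s) → 2 Cr³⁺(aq) + 7 H₂O(l) + 3 Fe²⁺(aq)
Q = [Cr³⁺]^2·[Fe²⁺]^3 / ([Cr₂O₇²⁻]·[H⁺]^14); log Q = 6.285.
E = E° − (0.0592/n) log Q = +1.77 − (0.0592/6)(6.285) = +1.708 V.

+1.708 V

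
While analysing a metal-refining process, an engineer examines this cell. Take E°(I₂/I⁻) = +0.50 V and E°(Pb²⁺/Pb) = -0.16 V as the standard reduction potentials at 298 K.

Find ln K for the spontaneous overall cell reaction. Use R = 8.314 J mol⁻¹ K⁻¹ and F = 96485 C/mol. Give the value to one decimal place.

51.4

Cathode: I₂/I⁻; anode: Pb²⁺/Pb. E°cell = (+0.50) − (-0.16) = +0.66 V, with n = 2.
ΔG° = −nFE° = −RT ln K, so ln K = nFE°/(RT) = (2)(96485)(+0.66) / ((8.314)(298)) = 51.405.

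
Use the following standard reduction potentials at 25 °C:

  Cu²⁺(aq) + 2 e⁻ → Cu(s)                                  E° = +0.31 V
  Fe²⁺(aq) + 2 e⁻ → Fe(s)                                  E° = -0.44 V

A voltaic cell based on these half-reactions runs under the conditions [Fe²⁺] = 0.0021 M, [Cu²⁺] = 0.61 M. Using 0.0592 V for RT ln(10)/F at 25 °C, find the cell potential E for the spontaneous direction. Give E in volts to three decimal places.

+0.823 V

Cu²⁺/Cu is the cathode (higher E°), Fe²⁺/Fe the anode: E°cell = +0.31 − (-0.44) = +0.75 V, n = 2.
Overall: Cu²⁺(aq) + Fe(s) → Cu(s) + Fe²⁺(aq)
Q = [Fe²⁺] / ([Cu²⁺]); log Q = -2.463.
E = E° − (0.0592/n) log Q = +0.75 − (0.0592/2)(-2.463) = +0.823 V.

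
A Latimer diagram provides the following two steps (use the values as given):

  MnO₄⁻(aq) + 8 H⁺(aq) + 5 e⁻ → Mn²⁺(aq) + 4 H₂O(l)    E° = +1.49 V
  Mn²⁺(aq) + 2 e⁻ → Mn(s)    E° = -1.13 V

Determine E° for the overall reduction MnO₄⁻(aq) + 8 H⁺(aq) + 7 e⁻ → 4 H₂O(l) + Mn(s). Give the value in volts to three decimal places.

Adding the free-energy changes (−nFE°) of the two steps gives −n₃FE°₃ = −n₁FE°₁ − n₂FE°₂.
E°₃ = (5×+1.49 + 2×-1.13) / 7 = (+5.190) / 7 = +0.741 V.

+0.741 V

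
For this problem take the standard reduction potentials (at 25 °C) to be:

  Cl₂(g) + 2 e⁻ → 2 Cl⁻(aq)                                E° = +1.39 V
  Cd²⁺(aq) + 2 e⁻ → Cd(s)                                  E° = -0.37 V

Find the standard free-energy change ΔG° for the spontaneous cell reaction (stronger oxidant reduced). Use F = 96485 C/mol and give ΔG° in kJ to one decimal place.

Cl₂/Cl⁻ (E° = +1.39 V) is the cathode; Cd²⁺/Cd (E° = -0.37 V) is the anode, so E°cell = +1.76 V.
Balancing electrons gives n = 2 (lcm of 2 and 2).
ΔG° = −nFE° = −(2)(96485)(+1.76) = -339,627 J = -339.6 kJ.

-339.6 kJ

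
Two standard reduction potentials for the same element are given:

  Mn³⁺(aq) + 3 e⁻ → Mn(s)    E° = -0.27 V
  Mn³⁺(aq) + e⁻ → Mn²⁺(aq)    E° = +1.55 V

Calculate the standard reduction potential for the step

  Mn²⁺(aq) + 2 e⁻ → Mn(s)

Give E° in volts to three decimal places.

-1.180 V

Sequential free energies add, so n₃E°₃ = n₁E°₁ + n₂E°₂.
With n₃ = 3, and the known step contributing 1×(+1.55) V, the unknown satisfies 2·E° = 3×(-0.27) − 1×(+1.55) = -2.360.
E° = -2.360 / 2 = -1.180 V.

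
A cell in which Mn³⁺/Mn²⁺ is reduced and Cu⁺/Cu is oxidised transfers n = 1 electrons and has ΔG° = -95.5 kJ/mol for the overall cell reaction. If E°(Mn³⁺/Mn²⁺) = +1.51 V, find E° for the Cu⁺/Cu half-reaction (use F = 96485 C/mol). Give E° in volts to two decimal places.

+0.52 V

E°cell = −ΔG°/(nF) = −(-95.5×10³)/((1)(96485)) = +0.990 V.
Since Mn³⁺/Mn²⁺ is the cathode and Cu⁺/Cu the anode, E°cell = E°(Mn³⁺/Mn²⁺) − E°(Cu⁺/Cu).
So E°(Cu⁺/Cu) = E°(Mn³⁺/Mn²⁺) − E°cell = (+1.51) − (+0.990) = +0.52 V.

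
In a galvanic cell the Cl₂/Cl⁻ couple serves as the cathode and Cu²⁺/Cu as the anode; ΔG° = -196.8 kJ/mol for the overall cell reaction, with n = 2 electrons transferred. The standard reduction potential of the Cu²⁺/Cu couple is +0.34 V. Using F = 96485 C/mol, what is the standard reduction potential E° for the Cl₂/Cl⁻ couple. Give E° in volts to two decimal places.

+1.36 V

E°cell = −ΔG°/(nF) = −(-196.8×10³)/((2)(96485)) = +1.020 V.
Since Cl₂/Cl⁻ is the cathode and Cu²⁺/Cu the anode, E°cell = E°(Cl₂/Cl⁻) − E°(Cu²⁺/Cu).
So E°(Cl₂/Cl⁻) = E°cell + E°(Cu²⁺/Cu) = +1.020 + (+0.34) = +1.36 V.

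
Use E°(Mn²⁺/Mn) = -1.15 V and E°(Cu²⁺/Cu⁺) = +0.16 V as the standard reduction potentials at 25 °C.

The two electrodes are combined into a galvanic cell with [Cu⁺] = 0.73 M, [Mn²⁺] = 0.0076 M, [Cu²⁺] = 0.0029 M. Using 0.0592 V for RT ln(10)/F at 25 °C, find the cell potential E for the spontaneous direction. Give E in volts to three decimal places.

+1.231 V

Cu²⁺/Cu⁺ is the cathode (higher E°), Mn²⁺/Mn the anode: E°cell = +0.16 − (-1.15) = +1.31 V, n = 2.
Overall: 2 Cu²⁺(aq) + Mn(s) → 2 Cu⁺(aq) + Mn²⁺(aq)
Q = [Cu⁺]^2·[Mn²⁺] / ([Cu²⁺]^2); log Q = 2.683.
E = E° − (0.0592/n) log Q = +1.31 − (0.0592/2)(2.683) = +1.231 V.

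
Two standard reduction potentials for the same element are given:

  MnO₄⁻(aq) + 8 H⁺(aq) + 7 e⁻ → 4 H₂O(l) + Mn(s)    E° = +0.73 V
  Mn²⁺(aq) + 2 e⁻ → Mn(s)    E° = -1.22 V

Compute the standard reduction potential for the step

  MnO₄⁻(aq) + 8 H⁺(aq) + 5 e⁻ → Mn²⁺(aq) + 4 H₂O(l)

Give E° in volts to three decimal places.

+1.510 V

Sequential free energies add, so n₃E°₃ = n₁E°₁ + n₂E°₂.
With n₃ = 7, and the known step contributing 2×(-1.22) V, the unknown satisfies 5·E° = 7×(+0.73) − 2×(-1.22) = +7.550.
E° = +7.550 / 5 = +1.510 V.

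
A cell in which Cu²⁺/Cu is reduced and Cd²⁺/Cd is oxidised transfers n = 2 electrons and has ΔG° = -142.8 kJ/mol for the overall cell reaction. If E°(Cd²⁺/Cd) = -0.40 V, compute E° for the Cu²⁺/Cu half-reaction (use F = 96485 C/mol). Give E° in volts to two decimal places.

+0.34 V

E°cell = −ΔG°/(nF) = −(-142.8×10³)/((2)(96485)) = +0.740 V.
Since Cu²⁺/Cu is the cathode and Cd²⁺/Cd the anode, E°cell = E°(Cu²⁺/Cu) − E°(Cd²⁺/Cd).
So E°(Cu²⁺/Cu) = E°cell + E°(Cd²⁺/Cd) = +0.740 + (-0.40) = +0.34 V.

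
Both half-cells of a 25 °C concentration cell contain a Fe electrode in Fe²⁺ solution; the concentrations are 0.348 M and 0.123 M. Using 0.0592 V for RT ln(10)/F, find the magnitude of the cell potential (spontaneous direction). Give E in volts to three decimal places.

+0.013 V

For a concentration cell E°cell = 0. The 0.348 M side is the cathode (reduction is favoured where [Fe²⁺] is higher).
With n = 2, E = −(0.0592/2) log([Fe²⁺]ₐₙ/[Fe²⁺]꜀ₐₜ) = −(0.0592/2) log(0.123/0.348) = −(0.0592/2)(-0.452) = +0.013 V.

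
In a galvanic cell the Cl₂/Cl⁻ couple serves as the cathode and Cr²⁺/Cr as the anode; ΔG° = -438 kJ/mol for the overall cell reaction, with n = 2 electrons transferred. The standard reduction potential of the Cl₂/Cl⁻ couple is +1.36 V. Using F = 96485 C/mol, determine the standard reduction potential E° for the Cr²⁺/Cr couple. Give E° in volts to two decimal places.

E°cell = −ΔG°/(nF) = −(-438×10³)/((2)(96485)) = +2.270 V.
Since Cl₂/Cl⁻ is the cathode and Cr²⁺/Cr the anode, E°cell = E°(Cl₂/Cl⁻) − E°(Cr²⁺/Cr).
So E°(Cr²⁺/Cr) = E°(Cl₂/Cl⁻) − E°cell = (+1.36) − (+2.270) = -0.91 V.

-0.91 V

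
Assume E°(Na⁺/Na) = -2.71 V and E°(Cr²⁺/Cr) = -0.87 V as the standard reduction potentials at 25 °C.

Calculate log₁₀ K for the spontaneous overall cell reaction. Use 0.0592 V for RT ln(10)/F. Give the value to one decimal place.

Cathode: Cr²⁺/Cr; anode: Na⁺/Na. E°cell = +1.84 V, n = 2.
log K = nE°cell / 0.0592 = (2)(+1.84) / 0.0592 = 62.2.

62.2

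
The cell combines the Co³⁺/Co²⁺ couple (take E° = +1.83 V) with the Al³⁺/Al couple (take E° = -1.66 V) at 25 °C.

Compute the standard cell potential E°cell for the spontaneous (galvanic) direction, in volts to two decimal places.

+3.49 V

The Co³⁺/Co²⁺ couple has the higher reduction potential, so it is the cathode; Al³⁺/Al is oxidised at the anode.
E°cell = E°(cathode) − E°(anode) = (+1.83) − (-1.66) = +3.49 V.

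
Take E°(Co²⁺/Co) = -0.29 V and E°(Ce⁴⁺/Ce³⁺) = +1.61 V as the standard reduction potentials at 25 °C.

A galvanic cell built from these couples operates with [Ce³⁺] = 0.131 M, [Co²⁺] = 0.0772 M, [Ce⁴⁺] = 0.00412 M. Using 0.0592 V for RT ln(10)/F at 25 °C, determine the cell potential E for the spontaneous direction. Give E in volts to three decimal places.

+1.844 V

Ce⁴⁺/Ce³⁺ is the cathode (higher E°), Co²⁺/Co the anode: E°cell = +1.61 − (-0.29) = +1.90 V, n = 2.
Overall: 2 Ce⁴⁺(aq) + Co(s) → 2 Ce³⁺(aq) + Co²⁺(aq)
Q = [Ce³⁺]^2·[Co²⁺] / ([Ce⁴⁺]^2); log Q = 1.892.
E = E° − (0.0592/n) log Q = +1.90 − (0.0592/2)(1.892) = +1.844 V.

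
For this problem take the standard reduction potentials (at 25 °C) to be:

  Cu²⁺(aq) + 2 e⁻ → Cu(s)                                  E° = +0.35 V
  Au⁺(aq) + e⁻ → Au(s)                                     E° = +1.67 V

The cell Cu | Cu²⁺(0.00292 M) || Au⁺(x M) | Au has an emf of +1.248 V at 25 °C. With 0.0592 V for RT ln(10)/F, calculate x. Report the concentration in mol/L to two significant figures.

Au⁺/Au is the cathode, Cu²⁺/Cu the anode: E°cell = +1.32 V, n = 2.
Overall reaction: 2 Au⁺(aq) + Cu(s) → 2 Au(s) + Cu²⁺(aq); Q = [Cu²⁺]^1/[Au⁺]^2.
From E = E° − (0.0592/n) log Q: log Q = (E° − E)·n/0.0592 = (+1.32 − (+1.248))·2/0.0592 = 2.4324.
So 2·log[Au⁺] = 1·log(0.00292) − log Q = -2.5346 − (2.4324) = -4.9670; log[Au⁺] = -4.9670 / 2 = -2.4835; [Au⁺] = 10^(-2.4835) ≈ 0.0033 M.

0.0033 M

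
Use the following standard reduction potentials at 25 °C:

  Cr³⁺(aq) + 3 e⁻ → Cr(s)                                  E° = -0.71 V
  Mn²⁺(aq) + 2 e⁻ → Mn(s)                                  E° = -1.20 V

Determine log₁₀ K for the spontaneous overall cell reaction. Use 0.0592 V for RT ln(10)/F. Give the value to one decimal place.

49.7

Cathode: Cr³⁺/Cr; anode: Mn²⁺/Mn. E°cell = +0.49 V, n = 6.
log K = nE°cell / 0.0592 = (6)(+0.49) / 0.0592 = 49.7.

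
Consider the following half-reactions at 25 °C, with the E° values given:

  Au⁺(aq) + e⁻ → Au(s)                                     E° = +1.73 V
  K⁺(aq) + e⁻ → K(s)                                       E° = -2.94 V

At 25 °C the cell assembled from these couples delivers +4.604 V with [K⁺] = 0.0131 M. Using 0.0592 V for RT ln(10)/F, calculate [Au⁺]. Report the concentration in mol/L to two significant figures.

0.0010 M

Au⁺/Au is the cathode, K⁺/K the anode: E°cell = +4.67 V, n = 1.
Overall reaction: Au⁺(aq) + K(s) → Au(s) + K⁺(aq); Q = [K⁺]^1/[Au⁺]^1.
From E = E° − (0.0592/n) log Q: log Q = (E° − E)·n/0.0592 = (+4.67 − (+4.604))·1/0.0592 = 1.1149.
So 1·log[Au⁺] = 1·log(0.0131) − log Q = -1.8827 − (1.1149) = -2.9976; [Au⁺] = 10^(-2.9976) ≈ 0.0010 M.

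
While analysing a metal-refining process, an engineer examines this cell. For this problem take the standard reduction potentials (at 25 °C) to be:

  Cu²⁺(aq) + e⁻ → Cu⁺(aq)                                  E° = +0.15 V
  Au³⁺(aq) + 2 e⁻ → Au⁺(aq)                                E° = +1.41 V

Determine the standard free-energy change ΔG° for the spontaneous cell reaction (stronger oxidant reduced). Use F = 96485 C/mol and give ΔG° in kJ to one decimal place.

-243.1 kJ

Au³⁺/Au⁺ (E° = +1.41 V) is the cathode; Cu²⁺/Cu⁺ (E° = +0.15 V) is the anode, so E°cell = +1.26 V.
Balancing electrons gives n = 2 (lcm of 2 and 1).
ΔG° = −nFE° = −(2)(96485)(+1.26) = -243,142 J = -243.1 kJ.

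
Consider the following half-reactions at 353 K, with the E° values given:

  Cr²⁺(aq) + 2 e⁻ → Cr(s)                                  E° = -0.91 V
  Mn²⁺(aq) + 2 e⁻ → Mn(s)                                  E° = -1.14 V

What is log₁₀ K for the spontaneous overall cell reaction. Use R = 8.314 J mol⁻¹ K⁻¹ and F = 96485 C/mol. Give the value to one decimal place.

6.6

Cathode: Cr²⁺/Cr; anode: Mn²⁺/Mn. E°cell = (-0.91) − (-1.14) = +0.23 V, with n = 2.
ΔG° = −nFE° = −RT ln K, so ln K = nFE°/(RT) = (2)(96485)(+0.23) / ((8.314)(353)) = 15.123.
log₁₀ K = 15.123 / ln 10 = 6.6.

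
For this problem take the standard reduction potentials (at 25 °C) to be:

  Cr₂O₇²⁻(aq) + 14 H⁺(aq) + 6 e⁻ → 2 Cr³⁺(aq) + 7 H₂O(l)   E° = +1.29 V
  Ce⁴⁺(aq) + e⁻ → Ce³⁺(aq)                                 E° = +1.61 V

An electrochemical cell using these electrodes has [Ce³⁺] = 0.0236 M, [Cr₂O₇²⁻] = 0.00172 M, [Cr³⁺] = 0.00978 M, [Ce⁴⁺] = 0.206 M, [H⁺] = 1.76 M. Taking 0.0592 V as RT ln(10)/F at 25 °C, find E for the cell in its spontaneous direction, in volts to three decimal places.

+0.329 V

Ce⁴⁺/Ce³⁺ is the cathode (higher E°), Cr₂O₇²⁻/Cr³⁺ the anode: E°cell = +1.61 − (+1.29) = +0.32 V, n = 6.
Overall: 6 Ce⁴⁺(aq) + 2 Cr³⁺(aq) + 7 H₂O(l) → 6 Ce³⁺(aq) + Cr₂O₇²⁻(aq) + 14 H⁺(aq)
Q = [Ce³⁺]^6·[Cr₂O₇²⁻]·[H⁺]^14 / ([Ce⁴⁺]^6·[Cr³⁺]^2); log Q = -0.954.
E = E° − (0.0592/n) log Q = +0.32 − (0.0592/6)(-0.954) = +0.329 V.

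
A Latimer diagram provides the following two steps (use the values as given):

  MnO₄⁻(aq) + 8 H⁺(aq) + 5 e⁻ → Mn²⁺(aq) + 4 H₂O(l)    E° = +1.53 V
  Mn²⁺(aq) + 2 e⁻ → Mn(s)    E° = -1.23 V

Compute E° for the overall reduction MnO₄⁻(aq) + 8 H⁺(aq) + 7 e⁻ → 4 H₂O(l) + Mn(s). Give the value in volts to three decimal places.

+0.741 V

Since ΔG° = −nFE° is additive over sequential reductions, n₃E°₃ = n₁E°₁ + n₂E°₂.
E°₃ = (5×+1.53 + 2×-1.23) / 7 = (+5.190) / 7 = +0.741 V.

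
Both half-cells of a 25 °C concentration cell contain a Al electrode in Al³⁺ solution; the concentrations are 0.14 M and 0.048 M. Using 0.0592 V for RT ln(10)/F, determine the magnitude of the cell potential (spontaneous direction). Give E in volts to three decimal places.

+0.009 V

For a concentration cell E°cell = 0. The 0.14 M side is the cathode (reduction is favoured where [Al³⁺] is higher).
With n = 3, E = −(0.0592/3) log([Al³⁺]ₐₙ/[Al³⁺]꜀ₐₜ) = −(0.0592/3) log(0.048/0.14) = −(0.0592/3)(-0.465) = +0.009 V.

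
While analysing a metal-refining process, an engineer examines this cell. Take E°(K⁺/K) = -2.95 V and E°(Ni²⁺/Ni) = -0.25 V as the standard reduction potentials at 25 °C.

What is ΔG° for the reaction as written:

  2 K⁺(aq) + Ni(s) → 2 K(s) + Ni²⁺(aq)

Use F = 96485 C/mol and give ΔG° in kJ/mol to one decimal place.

As written, K⁺/K is reduced (cathode) and Ni²⁺/Ni is oxidised (anode), so E°cell = (-2.95) − (-0.25) = -2.70 V.
Balancing electrons gives n = 2.
ΔG° = −nFE° = −(2)(96485)(-2.70) = 521,019 J = +521.0 kJ/mol.

+521.0 kJ/mol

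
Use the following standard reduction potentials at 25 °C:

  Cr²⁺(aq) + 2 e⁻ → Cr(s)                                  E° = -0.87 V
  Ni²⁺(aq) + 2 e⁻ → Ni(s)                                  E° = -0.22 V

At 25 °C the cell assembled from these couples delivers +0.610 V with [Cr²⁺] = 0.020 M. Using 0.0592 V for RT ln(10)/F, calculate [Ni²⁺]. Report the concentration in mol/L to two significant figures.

0.00089 M

Ni²⁺/Ni is the cathode, Cr²⁺/Cr the anode: E°cell = +0.65 V, n = 2.
Overall reaction: Ni²⁺(aq) + Cr(s) → Ni(s) + Cr²⁺(aq); Q = [Cr²⁺]^1/[Ni²⁺]^1.
From E = E° − (0.0592/n) log Q: log Q = (E° − E)·n/0.0592 = (+0.65 − (+0.610))·2/0.0592 = 1.3514.
So 1·log[Ni²⁺] = 1·log(0.02) − log Q = -1.6990 − (1.3514) = -3.0504; [Ni²⁺] = 10^(-3.0504) ≈ 0.00089 M.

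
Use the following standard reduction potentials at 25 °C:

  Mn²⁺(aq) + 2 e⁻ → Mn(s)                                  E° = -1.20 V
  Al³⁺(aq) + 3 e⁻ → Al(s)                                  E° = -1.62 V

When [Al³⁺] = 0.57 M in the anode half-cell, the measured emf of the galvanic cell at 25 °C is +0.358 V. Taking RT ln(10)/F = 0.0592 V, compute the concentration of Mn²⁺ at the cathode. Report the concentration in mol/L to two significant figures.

Mn²⁺/Mn is the cathode, Al³⁺/Al the anode: E°cell = +0.42 V, n = 6.
Overall reaction: 3 Mn²⁺(aq) + 2 Al(s) → 3 Mn(s) + 2 Al³⁺(aq); Q = [Al³⁺]^2/[Mn²⁺]^3.
From E = E° − (0.0592/n) log Q: log Q = (E° − E)·n/0.0592 = (+0.42 − (+0.358))·6/0.0592 = 6.2838.
So 3·log[Mn²⁺] = 2·log(0.57) − log Q = -0.4883 − (6.2838) = -6.7721; log[Mn²⁺] = -6.7721 / 3 = -2.2574; [Mn²⁺] = 10^(-2.2574) ≈ 0.0055 M.

0.0055 M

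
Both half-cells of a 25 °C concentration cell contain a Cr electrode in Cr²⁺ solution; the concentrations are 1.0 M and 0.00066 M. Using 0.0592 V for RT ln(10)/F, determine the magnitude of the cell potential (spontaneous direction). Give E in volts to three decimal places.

+0.094 V

For a concentration cell E°cell = 0. The 1.0 M side is the cathode (reduction is favoured where [Cr²⁺] is higher).
With n = 2, E = −(0.0592/2) log([Cr²⁺]ₐₙ/[Cr²⁺]꜀ₐₜ) = −(0.0592/2) log(0.00066/1) = −(0.0592/2)(-3.180) = +0.094 V.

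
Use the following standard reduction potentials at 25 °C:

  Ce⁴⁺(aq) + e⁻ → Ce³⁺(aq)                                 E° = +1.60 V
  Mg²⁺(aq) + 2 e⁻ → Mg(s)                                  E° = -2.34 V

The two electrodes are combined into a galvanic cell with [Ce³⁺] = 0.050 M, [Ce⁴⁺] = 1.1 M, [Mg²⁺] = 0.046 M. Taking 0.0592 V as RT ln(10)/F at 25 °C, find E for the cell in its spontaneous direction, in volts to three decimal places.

+4.059 V

Ce⁴⁺/Ce³⁺ is the cathode (higher E°), Mg²⁺/Mg the anode: E°cell = +1.60 − (-2.34) = +3.94 V, n = 2.
Overall: 2 Ce⁴⁺(aq) + Mg(s) → 2 Ce³⁺(aq) + Mg²⁺(aq)
Q = [Ce³⁺]^2·[Mg²⁺] / ([Ce⁴⁺]^2); log Q = -4.022.
E = E° − (0.0592/n) log Q = +3.94 − (0.0592/2)(-4.022) = +4.059 V.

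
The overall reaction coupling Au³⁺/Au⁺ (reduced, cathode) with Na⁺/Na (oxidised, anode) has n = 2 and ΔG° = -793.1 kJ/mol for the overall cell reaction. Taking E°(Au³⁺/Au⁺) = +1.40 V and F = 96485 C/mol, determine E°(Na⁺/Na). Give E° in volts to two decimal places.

E°cell = −ΔG°/(nF) = −(-793.1×10³)/((2)(96485)) = +4.110 V.
Since Au³⁺/Au⁺ is the cathode and Na⁺/Na the anode, E°cell = E°(Au³⁺/Au⁺) − E°(Na⁺/Na).
So E°(Na⁺/Na) = E°(Au³⁺/Au⁺) − E°cell = (+1.40) − (+4.110) = -2.71 V.

-2.71 V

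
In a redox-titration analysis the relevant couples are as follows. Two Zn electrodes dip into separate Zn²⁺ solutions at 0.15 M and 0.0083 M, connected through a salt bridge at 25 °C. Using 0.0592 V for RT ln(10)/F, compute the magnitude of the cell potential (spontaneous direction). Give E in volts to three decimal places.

For a concentration cell E°cell = 0. The 0.15 M side is the cathode (reduction is favoured where [Zn²⁺] is higher).
With n = 2, E = −(0.0592/2) log([Zn²⁺]ₐₙ/[Zn²⁺]꜀ₐₜ) = −(0.0592/2) log(0.0083/0.15) = −(0.0592/2)(-1.257) = +0.037 V.

+0.037 V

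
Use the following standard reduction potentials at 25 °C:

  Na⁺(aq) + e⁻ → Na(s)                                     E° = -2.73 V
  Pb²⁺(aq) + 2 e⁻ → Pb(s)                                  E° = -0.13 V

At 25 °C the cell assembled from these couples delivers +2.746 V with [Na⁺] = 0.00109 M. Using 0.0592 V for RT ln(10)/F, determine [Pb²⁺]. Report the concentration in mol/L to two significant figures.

0.10 M

Pb²⁺/Pb is the cathode, Na⁺/Na the anode: E°cell = +2.60 V, n = 2.
Overall reaction: Pb²⁺(aq) + 2 Na(s) → Pb(s) + 2 Na⁺(aq); Q = [Na⁺]^2/[Pb²⁺]^1.
From E = E° − (0.0592/n) log Q: log Q = (E° − E)·n/0.0592 = (+2.60 − (+2.746))·2/0.0592 = -4.9324.
So 1·log[Pb²⁺] = 2·log(0.00109) − log Q = -5.9251 − (-4.9324) = -0.9927; [Pb²⁺] = 10^(-0.9927) ≈ 0.10 M.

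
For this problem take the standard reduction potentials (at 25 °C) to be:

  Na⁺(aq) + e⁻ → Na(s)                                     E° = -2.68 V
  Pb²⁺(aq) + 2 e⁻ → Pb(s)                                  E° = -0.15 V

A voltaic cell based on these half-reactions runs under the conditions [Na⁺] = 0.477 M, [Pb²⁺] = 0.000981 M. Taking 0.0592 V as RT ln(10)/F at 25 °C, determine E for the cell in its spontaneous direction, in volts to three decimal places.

+2.460 V

Pb²⁺/Pb is the cathode (higher E°), Na⁺/Na the anode: E°cell = -0.15 − (-2.68) = +2.53 V, n = 2.
Overall: Pb²⁺(aq) + 2 Na(s) → Pb(s) + 2 Na⁺(aq)
Q = [Na⁺]^2 / ([Pb²⁺]); log Q = 2.365.
E = E° − (0.0592/n) log Q = +2.53 − (0.0592/2)(2.365) = +2.460 V.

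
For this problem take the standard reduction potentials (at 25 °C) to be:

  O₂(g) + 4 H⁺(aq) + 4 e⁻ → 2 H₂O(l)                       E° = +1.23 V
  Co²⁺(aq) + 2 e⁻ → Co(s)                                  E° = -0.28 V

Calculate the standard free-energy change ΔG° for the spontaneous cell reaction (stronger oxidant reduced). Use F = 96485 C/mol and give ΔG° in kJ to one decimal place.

O₂/H₂O (E° = +1.23 V) is the cathode; Co²⁺/Co (E° = -0.28 V) is the anode, so E°cell = +1.51 V.
Balancing electrons gives n = 4 (lcm of 4 and 2).
ΔG° = −nFE° = −(4)(96485)(+1.51) = -582,769 J = -582.8 kJ.

-582.8 kJ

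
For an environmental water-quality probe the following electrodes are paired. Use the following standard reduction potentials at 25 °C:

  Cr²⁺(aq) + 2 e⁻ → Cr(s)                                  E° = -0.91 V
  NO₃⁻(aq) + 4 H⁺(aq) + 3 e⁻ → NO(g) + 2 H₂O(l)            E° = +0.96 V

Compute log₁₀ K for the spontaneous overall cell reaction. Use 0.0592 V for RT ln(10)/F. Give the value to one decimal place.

189.5

Cathode: NO₃⁻/NO; anode: Cr²⁺/Cr. E°cell = +1.87 V, n = 6.
log K = nE°cell / 0.0592 = (6)(+1.87) / 0.0592 = 189.5.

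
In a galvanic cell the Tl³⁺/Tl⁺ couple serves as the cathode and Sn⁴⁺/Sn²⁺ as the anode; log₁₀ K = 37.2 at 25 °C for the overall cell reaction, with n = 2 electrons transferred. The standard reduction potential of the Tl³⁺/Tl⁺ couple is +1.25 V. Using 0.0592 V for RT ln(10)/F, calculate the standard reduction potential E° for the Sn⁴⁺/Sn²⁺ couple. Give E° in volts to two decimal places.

+0.15 V

E°cell = (0.0592/n)·log K = (0.0592/2)(37.2) = +1.101 V.
Since Tl³⁺/Tl⁺ is the cathode and Sn⁴⁺/Sn²⁺ the anode, E°cell = E°(Tl³⁺/Tl⁺) − E°(Sn⁴⁺/Sn²⁺).
So E°(Sn⁴⁺/Sn²⁺) = E°(Tl³⁺/Tl⁺) − E°cell = (+1.25) − (+1.101) = +0.15 V.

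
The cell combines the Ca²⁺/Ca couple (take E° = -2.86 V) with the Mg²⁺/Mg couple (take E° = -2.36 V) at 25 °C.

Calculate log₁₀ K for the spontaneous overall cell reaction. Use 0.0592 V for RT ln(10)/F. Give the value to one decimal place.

Cathode: Mg²⁺/Mg; anode: Ca²⁺/Ca. E°cell = +0.50 V, n = 2.
log K = nE°cell / 0.0592 = (2)(+0.50) / 0.0592 = 16.9.

16.9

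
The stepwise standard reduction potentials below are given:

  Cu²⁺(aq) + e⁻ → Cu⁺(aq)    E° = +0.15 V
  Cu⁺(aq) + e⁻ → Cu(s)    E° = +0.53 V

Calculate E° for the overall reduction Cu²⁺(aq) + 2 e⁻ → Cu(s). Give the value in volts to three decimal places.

+0.340 V

Standard free energies of sequential steps add: ΔG°₃ = ΔG°₁ + ΔG°₂, so n₃E°₃ = n₁E°₁ + n₂E°₂.
E°₃ = (1×+0.15 + 1×+0.53) / 2 = (+0.680) / 2 = +0.340 V.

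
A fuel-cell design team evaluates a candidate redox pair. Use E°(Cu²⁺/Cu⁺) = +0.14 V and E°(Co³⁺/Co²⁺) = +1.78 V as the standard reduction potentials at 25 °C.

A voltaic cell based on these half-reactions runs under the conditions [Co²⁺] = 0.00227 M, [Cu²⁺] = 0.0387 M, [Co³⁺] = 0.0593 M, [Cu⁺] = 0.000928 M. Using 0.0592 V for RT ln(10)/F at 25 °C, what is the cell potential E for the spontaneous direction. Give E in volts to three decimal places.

Co³⁺/Co²⁺ is the cathode (higher E°), Cu²⁺/Cu⁺ the anode: E°cell = +1.78 − (+0.14) = +1.64 V, n = 1.
Overall: Co³⁺(aq) + Cu⁺(aq) → Co²⁺(aq) + Cu²⁺(aq)
Q = [Co²⁺]·[Cu²⁺] / ([Co³⁺]·[Cu⁺]); log Q = 0.203.
E = E° − (0.0592/n) log Q = +1.64 − (0.0592/1)(0.203) = +1.628 V.

+1.628 V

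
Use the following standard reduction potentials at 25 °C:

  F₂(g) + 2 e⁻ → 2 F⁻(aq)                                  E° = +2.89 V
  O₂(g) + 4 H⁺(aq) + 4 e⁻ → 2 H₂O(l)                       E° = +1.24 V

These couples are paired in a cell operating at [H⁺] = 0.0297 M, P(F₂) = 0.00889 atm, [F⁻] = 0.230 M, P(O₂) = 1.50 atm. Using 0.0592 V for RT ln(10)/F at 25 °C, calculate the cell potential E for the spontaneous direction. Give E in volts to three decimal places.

F₂/F⁻ is the cathode (higher E°), O₂/H₂O the anode: E°cell = +2.89 − (+1.24) = +1.65 V, n = 4.
Overall: 2 F₂(g) + 2 H₂O(l) → 4 F⁻(aq) + O₂(g) + 4 H⁺(aq)
Q = [F⁻]^4·P(O₂)·[H⁺]^4 / (P(F₂)^2); log Q = -4.384.
E = E° − (0.0592/n) log Q = +1.65 − (0.0592/4)(-4.384) = +1.715 V.

+1.715 V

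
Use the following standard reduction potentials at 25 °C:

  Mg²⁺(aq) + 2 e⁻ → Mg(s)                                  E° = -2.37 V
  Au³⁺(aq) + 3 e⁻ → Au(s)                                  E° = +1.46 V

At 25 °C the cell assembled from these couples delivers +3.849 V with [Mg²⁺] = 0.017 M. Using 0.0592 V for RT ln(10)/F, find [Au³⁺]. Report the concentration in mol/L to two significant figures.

0.020 M

Au³⁺/Au is the cathode, Mg²⁺/Mg the anode: E°cell = +3.83 V, n = 6.
Overall reaction: 2 Au³⁺(aq) + 3 Mg(s) → 2 Au(s) + 3 Mg²⁺(aq); Q = [Mg²⁺]^3/[Au³⁺]^2.
From E = E° − (0.0592/n) log Q: log Q = (E° − E)·n/0.0592 = (+3.83 − (+3.849))·6/0.0592 = -1.9257.
So 2·log[Au³⁺] = 3·log(0.017) − log Q = -5.3087 − (-1.9257) = -3.3830; log[Au³⁺] = -3.3830 / 2 = -1.6915; [Au³⁺] = 10^(-1.6915) ≈ 0.020 M.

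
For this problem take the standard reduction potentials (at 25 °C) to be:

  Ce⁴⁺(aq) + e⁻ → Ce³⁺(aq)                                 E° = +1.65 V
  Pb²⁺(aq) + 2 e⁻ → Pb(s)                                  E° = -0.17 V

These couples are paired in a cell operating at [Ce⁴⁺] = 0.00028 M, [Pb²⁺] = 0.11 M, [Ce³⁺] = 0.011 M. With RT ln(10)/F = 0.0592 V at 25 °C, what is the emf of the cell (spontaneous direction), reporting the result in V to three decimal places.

+1.754 V

Ce⁴⁺/Ce³⁺ is the cathode (higher E°), Pb²⁺/Pb the anode: E°cell = +1.65 − (-0.17) = +1.82 V, n = 2.
Overall: 2 Ce⁴⁺(aq) + Pb(s) → 2 Ce³⁺(aq) + Pb²⁺(aq)
Q = [Ce³⁺]^2·[Pb²⁺] / ([Ce⁴⁺]^2); log Q = 2.230.
E = E° − (0.0592/n) log Q = +1.82 − (0.0592/2)(2.230) = +1.754 V.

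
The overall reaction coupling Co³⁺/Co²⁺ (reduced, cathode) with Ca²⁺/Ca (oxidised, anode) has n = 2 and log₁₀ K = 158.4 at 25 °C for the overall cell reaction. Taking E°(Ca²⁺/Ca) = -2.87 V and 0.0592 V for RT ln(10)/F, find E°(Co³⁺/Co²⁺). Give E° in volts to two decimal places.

+1.82 V

E°cell = (0.0592/n)·log K = (0.0592/2)(158.4) = +4.689 V.
Since Co³⁺/Co²⁺ is the cathode and Ca²⁺/Ca the anode, E°cell = E°(Co³⁺/Co²⁺) − E°(Ca²⁺/Ca).
So E°(Co³⁺/Co²⁺) = E°cell + E°(Ca²⁺/Ca) = +4.689 + (-2.87) = +1.82 V.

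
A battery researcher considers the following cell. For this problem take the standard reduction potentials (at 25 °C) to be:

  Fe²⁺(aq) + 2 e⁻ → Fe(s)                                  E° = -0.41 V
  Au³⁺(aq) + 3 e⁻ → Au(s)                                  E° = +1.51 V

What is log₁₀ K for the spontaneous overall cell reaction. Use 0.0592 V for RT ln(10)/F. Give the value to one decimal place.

194.6

Cathode: Au³⁺/Au; anode: Fe²⁺/Fe. E°cell = +1.92 V, n = 6.
log K = nE°cell / 0.0592 = (6)(+1.92) / 0.0592 = 194.6.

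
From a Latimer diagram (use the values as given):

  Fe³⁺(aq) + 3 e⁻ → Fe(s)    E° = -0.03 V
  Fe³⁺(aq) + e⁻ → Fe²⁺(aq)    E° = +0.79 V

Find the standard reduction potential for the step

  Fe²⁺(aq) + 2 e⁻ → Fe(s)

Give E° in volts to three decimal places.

-0.440 V

Sequential free energies add, so n₃E°₃ = n₁E°₁ + n₂E°₂.
With n₃ = 3, and the known step contributing 1×(+0.79) V, the unknown satisfies 2·E° = 3×(-0.03) − 1×(+0.79) = -0.880.
E° = -0.880 / 2 = -0.440 V.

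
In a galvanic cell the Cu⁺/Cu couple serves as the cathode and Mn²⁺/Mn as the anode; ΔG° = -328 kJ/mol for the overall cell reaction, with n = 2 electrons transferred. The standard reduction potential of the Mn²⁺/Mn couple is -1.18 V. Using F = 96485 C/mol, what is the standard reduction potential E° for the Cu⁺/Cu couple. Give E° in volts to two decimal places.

E°cell = −ΔG°/(nF) = −(-328×10³)/((2)(96485)) = +1.700 V.
Since Cu⁺/Cu is the cathode and Mn²⁺/Mn the anode, E°cell = E°(Cu⁺/Cu) − E°(Mn²⁺/Mn).
So E°(Cu⁺/Cu) = E°cell + E°(Mn²⁺/Mn) = +1.700 + (-1.18) = +0.52 V.

+0.52 V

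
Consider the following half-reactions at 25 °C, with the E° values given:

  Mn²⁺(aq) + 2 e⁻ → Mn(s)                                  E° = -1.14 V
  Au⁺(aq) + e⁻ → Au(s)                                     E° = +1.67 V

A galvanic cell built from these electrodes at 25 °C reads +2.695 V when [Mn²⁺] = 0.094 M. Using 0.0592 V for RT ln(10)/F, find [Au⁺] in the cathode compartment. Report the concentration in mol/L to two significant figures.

Au⁺/Au is the cathode, Mn²⁺/Mn the anode: E°cell = +2.81 V, n = 2.
Overall reaction: 2 Au⁺(aq) + Mn(s) → 2 Au(s) + Mn²⁺(aq); Q = [Mn²⁺]^1/[Au⁺]^2.
From E = E° − (0.0592/n) log Q: log Q = (E° − E)·n/0.0592 = (+2.81 − (+2.695))·2/0.0592 = 3.8851.
So 2·log[Au⁺] = 1·log(0.094) − log Q = -1.0269 − (3.8851) = -4.9120; log[Au⁺] = -4.9120 / 2 = -2.4560; [Au⁺] = 10^(-2.4560) ≈ 0.0035 M.

0.0035 M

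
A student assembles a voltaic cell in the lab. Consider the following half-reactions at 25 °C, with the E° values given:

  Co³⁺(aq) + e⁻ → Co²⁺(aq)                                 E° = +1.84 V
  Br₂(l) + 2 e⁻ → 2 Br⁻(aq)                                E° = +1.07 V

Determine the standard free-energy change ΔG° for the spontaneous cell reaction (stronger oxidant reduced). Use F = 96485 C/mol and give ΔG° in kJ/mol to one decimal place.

Co³⁺/Co²⁺ (E° = +1.84 V) is the cathode; Br₂/Br⁻ (E° = +1.07 V) is the anode, so E°cell = +0.77 V.
Balancing electrons gives n = 2 (lcm of 1 and 2).
ΔG° = −nFE° = −(2)(96485)(+0.77) = -148,587 J = -148.6 kJ/mol.

-148.6 kJ/mol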